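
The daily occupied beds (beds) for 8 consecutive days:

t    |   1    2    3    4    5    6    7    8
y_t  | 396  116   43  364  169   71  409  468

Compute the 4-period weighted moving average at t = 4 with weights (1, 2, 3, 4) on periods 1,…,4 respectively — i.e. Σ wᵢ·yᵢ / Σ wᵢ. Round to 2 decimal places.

221.30

Weighted sum: 1·396 + 2·116 + 3·43 + 4·364 = 396 + 232 + 129 + 1456 = 2213
Weight total: 1 + 2 + 3 + 4 = 10
WMA = 2213 / 10 = 221.30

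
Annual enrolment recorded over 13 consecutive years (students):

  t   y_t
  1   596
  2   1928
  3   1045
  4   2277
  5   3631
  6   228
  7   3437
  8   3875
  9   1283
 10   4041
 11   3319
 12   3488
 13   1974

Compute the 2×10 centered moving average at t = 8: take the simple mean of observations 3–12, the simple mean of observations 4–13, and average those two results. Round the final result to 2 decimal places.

Sum over 3–12: 1045 + 2277 + 3631 + 228 + 3437 + 3875 + 1283 + 4041 + 3319 + 3488 = 26624
Sum over 4–13: 2277 + 3631 + 228 + 3437 + 3875 + 1283 + 4041 + 3319 + 3488 + 1974 = 27553
CMA at t=8 = (26624 + 27553) / (2·10) = 54177 / 20 = 2708.85

2708.85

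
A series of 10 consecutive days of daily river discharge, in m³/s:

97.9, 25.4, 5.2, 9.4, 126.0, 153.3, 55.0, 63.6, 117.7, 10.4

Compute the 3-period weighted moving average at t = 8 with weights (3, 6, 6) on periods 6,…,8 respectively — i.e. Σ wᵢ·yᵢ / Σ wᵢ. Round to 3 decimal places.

Weighted sum: 3·153.3 + 6·55.0 + 6·63.6 = 459.9 + 330.0 + 381.6 = 1171.5
Weight total: 3 + 6 + 6 = 15
WMA = 1171.5 / 15 = 78.100

78.100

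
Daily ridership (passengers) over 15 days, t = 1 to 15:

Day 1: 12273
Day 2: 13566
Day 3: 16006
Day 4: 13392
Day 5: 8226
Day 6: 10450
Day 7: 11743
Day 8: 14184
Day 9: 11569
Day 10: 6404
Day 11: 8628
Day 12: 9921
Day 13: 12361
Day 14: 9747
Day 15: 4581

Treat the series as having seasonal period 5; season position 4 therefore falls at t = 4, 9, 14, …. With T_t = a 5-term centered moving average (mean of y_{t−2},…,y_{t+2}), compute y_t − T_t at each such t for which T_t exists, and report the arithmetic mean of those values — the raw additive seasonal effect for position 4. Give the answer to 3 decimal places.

Season position 4 occurs at t = 4, 9 (where T_t is defined).
t=4: T_4 = 12328.00000; y_4 − T_4 = 13392 − 12328.00000 = 1064.00000
t=9: T_9 = 10505.60000; y_9 − T_9 = 11569 − 10505.60000 = 1063.40000
Mean deviation: (1064.00000 + 1063.40000) / 2 = 1063.700

1063.700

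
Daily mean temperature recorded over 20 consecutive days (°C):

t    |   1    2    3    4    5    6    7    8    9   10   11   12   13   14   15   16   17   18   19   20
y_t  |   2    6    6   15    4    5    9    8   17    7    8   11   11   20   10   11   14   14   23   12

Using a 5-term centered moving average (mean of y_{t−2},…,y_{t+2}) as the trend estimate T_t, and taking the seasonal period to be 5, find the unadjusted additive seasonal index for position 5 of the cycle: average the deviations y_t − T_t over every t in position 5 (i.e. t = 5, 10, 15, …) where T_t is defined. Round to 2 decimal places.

Season position 5 occurs at t = 5, 10, 15 (where T_t is defined).
t=5: T_5 = 7.8000; y_5 − T_5 = 4 − 7.8000 = -3.8000
t=10: T_10 = 10.2000; y_10 − T_10 = 7 − 10.2000 = -3.2000
t=15: T_15 = 13.2000; y_15 − T_15 = 10 − 13.2000 = -3.2000
Mean deviation: (-3.8000 + -3.2000 + -3.2000) / 3 = -3.40

-3.40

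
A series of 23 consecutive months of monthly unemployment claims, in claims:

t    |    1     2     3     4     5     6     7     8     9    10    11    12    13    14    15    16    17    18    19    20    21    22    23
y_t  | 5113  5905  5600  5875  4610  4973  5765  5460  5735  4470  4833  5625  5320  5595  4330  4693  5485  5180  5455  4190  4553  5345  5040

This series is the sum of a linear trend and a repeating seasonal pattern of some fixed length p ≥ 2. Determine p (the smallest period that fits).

5

First differences y_{t+1} − y_t: 792, -305, 275, -1265, 363, 792, -305, 275, -1265, 363, 792, -305, …
The difference pattern repeats every 5 terms and not for any smaller step, so p = 5.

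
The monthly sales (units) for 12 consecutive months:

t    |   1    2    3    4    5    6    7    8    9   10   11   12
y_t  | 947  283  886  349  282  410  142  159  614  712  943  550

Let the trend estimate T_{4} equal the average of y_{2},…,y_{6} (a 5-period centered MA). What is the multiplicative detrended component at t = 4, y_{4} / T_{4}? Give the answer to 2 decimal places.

0.79

Trend T_4 = (283 + 886 + 349 + 282 + 410) / 5 = 2210/5 = 442.0000
Ratio to trend: 349 / 442.0000 = 0.79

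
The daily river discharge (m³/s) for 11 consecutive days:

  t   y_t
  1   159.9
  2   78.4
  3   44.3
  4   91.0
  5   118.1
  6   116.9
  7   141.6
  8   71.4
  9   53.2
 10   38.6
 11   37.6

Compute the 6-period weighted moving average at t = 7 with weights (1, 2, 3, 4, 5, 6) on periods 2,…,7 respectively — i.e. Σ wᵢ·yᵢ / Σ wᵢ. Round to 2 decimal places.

111.74

Weighted sum: 1·78.4 + 2·44.3 + 3·91.0 + 4·118.1 + 5·116.9 + 6·141.6 = 78.4 + 88.6 + 273.0 + 472.4 + 584.5 + 849.6 = 2346.5
Weight total: 1 + 2 + 3 + 4 + 5 + 6 = 21
WMA = 2346.5 / 21 = 111.74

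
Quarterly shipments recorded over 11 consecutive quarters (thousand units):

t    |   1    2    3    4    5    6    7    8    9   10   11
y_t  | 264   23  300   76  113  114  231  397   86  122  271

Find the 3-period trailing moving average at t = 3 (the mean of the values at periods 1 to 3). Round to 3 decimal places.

Sum of periods 1–3: 264 + 23 + 300 = 587
Divide by 3: 587 / 3 = 195.667

195.667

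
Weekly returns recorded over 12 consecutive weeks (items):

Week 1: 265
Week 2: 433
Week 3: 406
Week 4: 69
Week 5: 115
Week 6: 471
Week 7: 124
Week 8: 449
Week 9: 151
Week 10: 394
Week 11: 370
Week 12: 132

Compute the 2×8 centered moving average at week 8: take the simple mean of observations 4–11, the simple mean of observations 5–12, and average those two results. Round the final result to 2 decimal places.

271.81

Sum over 4–11: 69 + 115 + 471 + 124 + 449 + 151 + 394 + 370 = 2143
Sum over 5–12: 115 + 471 + 124 + 449 + 151 + 394 + 370 + 132 = 2206
CMA at t=8 = (2143 + 2206) / (2·8) = 4349 / 16 = 271.81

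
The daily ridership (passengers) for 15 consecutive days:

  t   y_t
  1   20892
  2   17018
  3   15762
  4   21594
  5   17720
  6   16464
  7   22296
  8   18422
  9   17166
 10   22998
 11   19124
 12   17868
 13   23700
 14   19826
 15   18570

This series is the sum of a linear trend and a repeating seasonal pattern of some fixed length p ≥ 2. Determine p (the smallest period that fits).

First differences y_{t+1} − y_t: -3874, -1256, 5832, -3874, -1256, 5832, -3874, -1256, …
The difference pattern repeats every 3 terms and not for any smaller step, so p = 3.

3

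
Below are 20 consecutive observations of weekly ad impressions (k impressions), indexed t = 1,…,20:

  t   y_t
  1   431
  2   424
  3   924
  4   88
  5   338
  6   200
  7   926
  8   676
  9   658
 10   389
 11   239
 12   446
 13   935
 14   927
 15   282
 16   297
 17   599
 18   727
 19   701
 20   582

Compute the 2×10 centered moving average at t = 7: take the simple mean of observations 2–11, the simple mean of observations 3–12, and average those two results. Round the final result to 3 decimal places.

Sum over 2–11: 424 + 924 + 88 + 338 + 200 + 926 + 676 + 658 + 389 + 239 = 4862
Sum over 3–12: 924 + 88 + 338 + 200 + 926 + 676 + 658 + 389 + 239 + 446 = 4884
CMA at t=7 = (4862 + 4884) / (2·10) = 9746 / 20 = 487.300

487.300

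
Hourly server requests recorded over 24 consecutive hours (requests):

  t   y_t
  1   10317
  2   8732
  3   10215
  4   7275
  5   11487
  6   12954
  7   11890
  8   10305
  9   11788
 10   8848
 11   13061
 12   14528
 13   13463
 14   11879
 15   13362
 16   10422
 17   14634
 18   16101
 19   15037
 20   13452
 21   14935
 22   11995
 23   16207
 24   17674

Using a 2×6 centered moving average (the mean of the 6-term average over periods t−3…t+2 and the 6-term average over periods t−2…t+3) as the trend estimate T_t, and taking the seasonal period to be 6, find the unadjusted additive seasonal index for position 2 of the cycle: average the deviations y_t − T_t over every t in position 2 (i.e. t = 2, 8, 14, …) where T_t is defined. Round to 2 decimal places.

Season position 2 occurs at t = 8, 14, 20 (where T_t is defined).
t=8: T_8 = 11343.1667; y_8 − T_8 = 10305 − 11343.1667 = -1038.1667
t=14: T_14 = 12916.9167; y_14 − T_14 = 11879 − 12916.9167 = -1037.9167
t=20: T_20 = 14490.0833; y_20 − T_20 = 13452 − 14490.0833 = -1038.0833
Mean deviation: (-1038.1667 + -1037.9167 + -1038.0833) / 3 = -1038.06

-1038.06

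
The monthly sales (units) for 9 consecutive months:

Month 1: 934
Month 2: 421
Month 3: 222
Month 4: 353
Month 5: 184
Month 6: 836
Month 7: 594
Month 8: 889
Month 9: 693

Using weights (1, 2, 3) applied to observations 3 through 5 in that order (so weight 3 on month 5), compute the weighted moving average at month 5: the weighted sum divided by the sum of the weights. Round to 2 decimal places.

Weighted sum: 1·222 + 2·353 + 3·184 = 222 + 706 + 552 = 1480
Weight total: 1 + 2 + 3 = 6
WMA = 1480 / 6 = 246.67

246.67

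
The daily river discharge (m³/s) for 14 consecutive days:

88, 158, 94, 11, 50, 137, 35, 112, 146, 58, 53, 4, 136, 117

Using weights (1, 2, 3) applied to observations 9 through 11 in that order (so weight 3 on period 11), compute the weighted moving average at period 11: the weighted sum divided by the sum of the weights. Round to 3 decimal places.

Weighted sum: 1·146 + 2·58 + 3·53 = 146 + 116 + 159 = 421
Weight total: 1 + 2 + 3 = 6
WMA = 421 / 6 = 70.167

70.167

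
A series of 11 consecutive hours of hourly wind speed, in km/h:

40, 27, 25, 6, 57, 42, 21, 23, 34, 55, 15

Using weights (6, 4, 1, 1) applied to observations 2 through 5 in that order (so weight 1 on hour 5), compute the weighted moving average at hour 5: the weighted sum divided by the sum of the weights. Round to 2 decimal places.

27.08

Weighted sum: 6·27 + 4·25 + 1·6 + 1·57 = 162 + 100 + 6 + 57 = 325
Weight total: 6 + 4 + 1 + 1 = 12
WMA = 325 / 12 = 27.08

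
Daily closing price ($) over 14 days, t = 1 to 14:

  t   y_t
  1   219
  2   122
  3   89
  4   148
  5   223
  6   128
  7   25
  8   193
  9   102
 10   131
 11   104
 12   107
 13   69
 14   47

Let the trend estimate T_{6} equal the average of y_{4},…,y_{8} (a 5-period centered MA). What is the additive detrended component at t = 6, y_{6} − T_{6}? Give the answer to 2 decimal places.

Trend T_6 = (148 + 223 + 128 + 25 + 193) / 5 = 717/5 = 143.4000
Detrended value: 128 − 143.4000 = -15.40

-15.40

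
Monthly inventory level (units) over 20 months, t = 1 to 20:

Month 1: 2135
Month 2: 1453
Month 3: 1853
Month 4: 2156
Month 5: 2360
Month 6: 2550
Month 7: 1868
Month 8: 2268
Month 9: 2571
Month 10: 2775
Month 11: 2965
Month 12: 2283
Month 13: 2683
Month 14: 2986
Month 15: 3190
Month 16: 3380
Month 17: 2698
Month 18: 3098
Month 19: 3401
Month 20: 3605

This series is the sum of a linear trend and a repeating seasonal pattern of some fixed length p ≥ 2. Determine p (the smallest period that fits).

First differences y_{t+1} − y_t: -682, 400, 303, 204, 190, -682, 400, 303, 204, 190, -682, 400, …
The difference pattern repeats every 5 terms and not for any smaller step, so p = 5.

5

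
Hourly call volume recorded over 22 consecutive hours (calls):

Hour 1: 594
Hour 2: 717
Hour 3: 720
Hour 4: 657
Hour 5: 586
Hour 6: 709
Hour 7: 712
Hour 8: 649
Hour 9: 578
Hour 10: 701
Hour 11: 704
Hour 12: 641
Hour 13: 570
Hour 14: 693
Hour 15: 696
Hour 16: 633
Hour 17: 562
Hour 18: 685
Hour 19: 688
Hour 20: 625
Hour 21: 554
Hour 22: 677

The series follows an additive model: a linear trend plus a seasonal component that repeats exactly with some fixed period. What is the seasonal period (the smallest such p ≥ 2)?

4

First differences y_{t+1} − y_t: 123, 3, -63, -71, 123, 3, -63, -71, 123, 3, …
The difference pattern repeats every 4 terms and not for any smaller step, so p = 4.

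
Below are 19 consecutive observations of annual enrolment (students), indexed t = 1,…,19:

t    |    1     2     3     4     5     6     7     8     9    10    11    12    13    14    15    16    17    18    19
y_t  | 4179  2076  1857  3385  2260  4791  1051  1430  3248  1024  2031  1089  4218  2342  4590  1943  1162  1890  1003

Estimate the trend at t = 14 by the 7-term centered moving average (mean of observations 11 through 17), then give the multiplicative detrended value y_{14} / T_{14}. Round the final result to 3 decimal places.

0.944

Trend T_14 = (2031 + 1089 + 4218 + 2342 + 4590 + 1943 + 1162) / 7 = 17375/7 = 2482.14286
Ratio to trend: 2342 / 2482.14286 = 0.944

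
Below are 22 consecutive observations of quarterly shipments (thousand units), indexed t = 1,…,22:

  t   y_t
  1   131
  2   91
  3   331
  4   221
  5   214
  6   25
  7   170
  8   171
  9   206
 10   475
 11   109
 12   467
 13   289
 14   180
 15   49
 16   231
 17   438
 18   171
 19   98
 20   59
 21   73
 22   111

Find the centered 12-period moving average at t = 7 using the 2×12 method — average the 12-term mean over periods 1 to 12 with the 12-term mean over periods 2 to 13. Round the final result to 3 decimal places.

Sum over 1–12: 131 + 91 + 331 + 221 + 214 + 25 + 170 + 171 + 206 + 475 + 109 + 467 = 2611
Sum over 2–13: 91 + 331 + 221 + 214 + 25 + 170 + 171 + 206 + 475 + 109 + 467 + 289 = 2769
CMA at t=7 = (2611 + 2769) / (2·12) = 5380 / 24 = 224.167

224.167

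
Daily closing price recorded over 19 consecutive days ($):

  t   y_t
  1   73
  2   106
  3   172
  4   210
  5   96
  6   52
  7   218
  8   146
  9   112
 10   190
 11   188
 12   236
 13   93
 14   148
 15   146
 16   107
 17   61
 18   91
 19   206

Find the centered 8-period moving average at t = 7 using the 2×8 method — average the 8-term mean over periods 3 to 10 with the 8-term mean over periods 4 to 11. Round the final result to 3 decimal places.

150.500

Sum over 3–10: 172 + 210 + 96 + 52 + 218 + 146 + 112 + 190 = 1196
Sum over 4–11: 210 + 96 + 52 + 218 + 146 + 112 + 190 + 188 = 1212
CMA at t=7 = (1196 + 1212) / (2·8) = 2408 / 16 = 150.500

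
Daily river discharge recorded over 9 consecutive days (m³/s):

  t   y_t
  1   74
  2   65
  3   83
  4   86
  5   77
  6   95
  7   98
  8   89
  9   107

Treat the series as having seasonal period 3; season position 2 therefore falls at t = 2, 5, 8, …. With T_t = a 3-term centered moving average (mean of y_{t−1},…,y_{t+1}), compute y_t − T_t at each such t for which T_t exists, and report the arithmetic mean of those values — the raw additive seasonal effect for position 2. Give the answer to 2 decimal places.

Season position 2 occurs at t = 2, 5, 8 (where T_t is defined).
t=2: T_2 = 74.0000; y_2 − T_2 = 65 − 74.0000 = -9.0000
t=5: T_5 = 86.0000; y_5 − T_5 = 77 − 86.0000 = -9.0000
t=8: T_8 = 98.0000; y_8 − T_8 = 89 − 98.0000 = -9.0000
Mean deviation: (-9.0000 + -9.0000 + -9.0000) / 3 = -9.00

-9.00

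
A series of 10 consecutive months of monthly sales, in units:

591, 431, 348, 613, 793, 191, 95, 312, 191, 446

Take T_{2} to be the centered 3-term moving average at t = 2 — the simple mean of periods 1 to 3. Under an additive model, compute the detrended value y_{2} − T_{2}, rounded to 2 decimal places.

Trend T_2 = (591 + 431 + 348) / 3 = 1370/3 = 456.6667
Detrended value: 431 − 456.6667 = -25.67

-25.67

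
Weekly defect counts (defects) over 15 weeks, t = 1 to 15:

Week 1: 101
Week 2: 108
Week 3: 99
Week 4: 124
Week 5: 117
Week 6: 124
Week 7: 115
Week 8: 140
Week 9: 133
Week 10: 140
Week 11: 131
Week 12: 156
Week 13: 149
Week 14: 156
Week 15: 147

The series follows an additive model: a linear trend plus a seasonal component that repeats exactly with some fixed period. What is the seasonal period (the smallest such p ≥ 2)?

First differences y_{t+1} − y_t: 7, -9, 25, -7, 7, -9, 25, -7, 7, -9, …
The difference pattern repeats every 4 terms and not for any smaller step, so p = 4.

4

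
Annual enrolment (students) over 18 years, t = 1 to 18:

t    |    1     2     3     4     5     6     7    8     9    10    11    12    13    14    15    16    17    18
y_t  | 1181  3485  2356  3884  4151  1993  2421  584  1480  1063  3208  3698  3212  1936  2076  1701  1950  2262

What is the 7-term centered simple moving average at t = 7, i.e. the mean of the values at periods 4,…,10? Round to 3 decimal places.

Sum of periods 4–10: 3884 + 4151 + 1993 + 2421 + 584 + 1480 + 1063 = 15576
Divide by 7: 15576 / 7 = 2225.143

2225.143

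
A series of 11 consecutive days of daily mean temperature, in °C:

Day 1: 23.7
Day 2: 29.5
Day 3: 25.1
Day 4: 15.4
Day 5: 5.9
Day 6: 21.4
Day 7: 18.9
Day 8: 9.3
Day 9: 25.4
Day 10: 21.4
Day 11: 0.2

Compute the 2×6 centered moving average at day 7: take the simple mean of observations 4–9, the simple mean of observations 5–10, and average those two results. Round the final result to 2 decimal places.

16.55

Sum over 4–9: 15.4 + 5.9 + 21.4 + 18.9 + 9.3 + 25.4 = 96.3
Sum over 5–10: 5.9 + 21.4 + 18.9 + 9.3 + 25.4 + 21.4 = 102.3
CMA at t=7 = (96.3 + 102.3) / (2·6) = 198.6 / 12 = 16.55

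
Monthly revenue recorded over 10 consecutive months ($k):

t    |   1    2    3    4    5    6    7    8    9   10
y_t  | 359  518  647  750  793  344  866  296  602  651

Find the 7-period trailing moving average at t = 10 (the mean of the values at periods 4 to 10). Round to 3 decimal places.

Sum of periods 4–10: 750 + 793 + 344 + 866 + 296 + 602 + 651 = 4302
Divide by 7: 4302 / 7 = 614.571

614.571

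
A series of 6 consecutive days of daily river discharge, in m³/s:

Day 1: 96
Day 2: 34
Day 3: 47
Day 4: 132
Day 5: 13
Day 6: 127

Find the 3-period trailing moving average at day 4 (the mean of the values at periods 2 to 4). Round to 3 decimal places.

71.000

Sum of periods 2–4: 34 + 47 + 132 = 213
Divide by 3: 213 / 3 = 71.000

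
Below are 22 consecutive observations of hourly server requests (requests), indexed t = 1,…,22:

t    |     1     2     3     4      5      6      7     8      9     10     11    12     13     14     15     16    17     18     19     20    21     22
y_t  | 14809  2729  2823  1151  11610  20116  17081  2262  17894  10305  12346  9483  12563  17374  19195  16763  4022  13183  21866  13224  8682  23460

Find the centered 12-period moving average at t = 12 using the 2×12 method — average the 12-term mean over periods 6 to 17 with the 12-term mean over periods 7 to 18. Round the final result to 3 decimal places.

Sum over 6–17: 20116 + 17081 + 2262 + 17894 + 10305 + 12346 + 9483 + 12563 + 17374 + 19195 + 16763 + 4022 = 159404
Sum over 7–18: 17081 + 2262 + 17894 + 10305 + 12346 + 9483 + 12563 + 17374 + 19195 + 16763 + 4022 + 13183 = 152471
CMA at t=12 = (159404 + 152471) / (2·12) = 311875 / 24 = 12994.792

12994.792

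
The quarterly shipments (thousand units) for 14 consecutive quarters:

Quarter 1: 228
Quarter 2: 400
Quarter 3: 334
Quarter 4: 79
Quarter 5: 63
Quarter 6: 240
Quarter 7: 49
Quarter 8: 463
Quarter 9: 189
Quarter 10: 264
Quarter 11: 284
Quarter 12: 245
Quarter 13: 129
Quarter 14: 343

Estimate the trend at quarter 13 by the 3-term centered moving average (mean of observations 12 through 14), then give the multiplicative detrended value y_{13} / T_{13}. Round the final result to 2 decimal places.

0.54

Trend T_13 = (245 + 129 + 343) / 3 = 717/3 = 239.0000
Ratio to trend: 129 / 239.0000 = 0.54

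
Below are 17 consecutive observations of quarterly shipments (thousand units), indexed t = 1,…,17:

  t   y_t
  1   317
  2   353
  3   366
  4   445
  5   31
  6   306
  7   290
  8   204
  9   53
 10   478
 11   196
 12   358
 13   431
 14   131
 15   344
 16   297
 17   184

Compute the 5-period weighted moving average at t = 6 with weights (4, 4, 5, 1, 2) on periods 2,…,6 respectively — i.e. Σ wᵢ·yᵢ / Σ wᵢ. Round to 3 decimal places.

359.000

Weighted sum: 4·353 + 4·366 + 5·445 + 1·31 + 2·306 = 1412 + 1464 + 2225 + 31 + 612 = 5744
Weight total: 4 + 4 + 5 + 1 + 2 = 16
WMA = 5744 / 16 = 359.000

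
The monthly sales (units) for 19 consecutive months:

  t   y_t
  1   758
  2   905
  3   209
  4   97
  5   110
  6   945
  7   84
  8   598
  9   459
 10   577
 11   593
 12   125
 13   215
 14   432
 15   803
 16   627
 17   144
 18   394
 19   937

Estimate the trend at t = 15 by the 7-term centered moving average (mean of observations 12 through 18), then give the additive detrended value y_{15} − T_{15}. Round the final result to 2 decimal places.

411.57

Trend T_15 = (125 + 215 + 432 + 803 + 627 + 144 + 394) / 7 = 2740/7 = 391.4286
Detrended value: 803 − 391.4286 = 411.57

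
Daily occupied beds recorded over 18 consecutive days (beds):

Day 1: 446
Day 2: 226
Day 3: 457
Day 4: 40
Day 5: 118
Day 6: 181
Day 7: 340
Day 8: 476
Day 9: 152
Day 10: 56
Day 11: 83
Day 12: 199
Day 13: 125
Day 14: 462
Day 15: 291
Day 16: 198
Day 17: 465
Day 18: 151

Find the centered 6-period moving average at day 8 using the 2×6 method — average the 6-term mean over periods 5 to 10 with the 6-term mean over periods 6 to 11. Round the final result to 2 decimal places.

217.58

Sum over 5–10: 118 + 181 + 340 + 476 + 152 + 56 = 1323
Sum over 6–11: 181 + 340 + 476 + 152 + 56 + 83 = 1288
CMA at t=8 = (1323 + 1288) / (2·6) = 2611 / 12 = 217.58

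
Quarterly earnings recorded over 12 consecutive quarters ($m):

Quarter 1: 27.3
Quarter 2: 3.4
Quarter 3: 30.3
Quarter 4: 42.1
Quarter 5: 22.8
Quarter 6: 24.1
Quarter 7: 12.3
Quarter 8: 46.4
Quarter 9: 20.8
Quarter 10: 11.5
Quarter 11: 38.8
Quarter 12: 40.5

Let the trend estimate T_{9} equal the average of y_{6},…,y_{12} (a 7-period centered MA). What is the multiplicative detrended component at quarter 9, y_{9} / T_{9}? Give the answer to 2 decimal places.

Trend T_9 = (24.1 + 12.3 + 46.4 + 20.8 + 11.5 + 38.8 + 40.5) / 7 = 194.4/7 = 27.7714
Ratio to trend: 20.8 / 27.7714 = 0.75

0.75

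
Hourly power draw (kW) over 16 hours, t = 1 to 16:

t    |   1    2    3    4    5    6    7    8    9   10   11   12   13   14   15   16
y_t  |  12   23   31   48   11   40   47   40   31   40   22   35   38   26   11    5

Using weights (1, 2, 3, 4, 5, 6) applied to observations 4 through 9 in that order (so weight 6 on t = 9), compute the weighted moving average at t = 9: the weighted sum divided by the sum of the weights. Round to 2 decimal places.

Weighted sum: 1·48 + 2·11 + 3·40 + 4·47 + 5·40 + 6·31 = 48 + 22 + 120 + 188 + 200 + 186 = 764
Weight total: 1 + 2 + 3 + 4 + 5 + 6 = 21
WMA = 764 / 21 = 36.38

36.38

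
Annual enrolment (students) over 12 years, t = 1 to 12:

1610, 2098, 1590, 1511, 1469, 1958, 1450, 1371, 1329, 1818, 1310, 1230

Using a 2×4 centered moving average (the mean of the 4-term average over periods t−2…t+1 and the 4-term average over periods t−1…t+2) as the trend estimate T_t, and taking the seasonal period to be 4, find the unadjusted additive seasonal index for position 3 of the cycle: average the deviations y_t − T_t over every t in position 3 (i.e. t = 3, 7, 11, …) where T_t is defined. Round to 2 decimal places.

Season position 3 occurs at t = 3, 7 (where T_t is defined).
t=3: T_3 = 1684.6250; y_3 − T_3 = 1590 − 1684.6250 = -94.6250
t=7: T_7 = 1544.5000; y_7 − T_7 = 1450 − 1544.5000 = -94.5000
Mean deviation: (-94.6250 + -94.5000) / 2 = -94.56

-94.56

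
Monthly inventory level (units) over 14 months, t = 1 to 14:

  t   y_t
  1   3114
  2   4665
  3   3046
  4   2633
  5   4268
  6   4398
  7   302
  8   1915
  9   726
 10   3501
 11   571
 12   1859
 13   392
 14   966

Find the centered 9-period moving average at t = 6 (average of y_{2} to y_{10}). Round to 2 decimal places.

2828.22

Sum of periods 2–10: 4665 + 3046 + 2633 + 4268 + 4398 + 302 + 1915 + 726 + 3501 = 25454
Divide by 9: 25454 / 9 = 2828.22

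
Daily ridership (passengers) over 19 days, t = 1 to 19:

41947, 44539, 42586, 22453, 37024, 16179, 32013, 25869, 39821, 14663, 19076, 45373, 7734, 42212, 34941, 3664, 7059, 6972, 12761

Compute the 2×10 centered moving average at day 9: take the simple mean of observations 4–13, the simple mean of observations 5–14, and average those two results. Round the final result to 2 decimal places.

27008.45

Sum over 4–13: 22453 + 37024 + 16179 + 32013 + 25869 + 39821 + 14663 + 19076 + 45373 + 7734 = 260205
Sum over 5–14: 37024 + 16179 + 32013 + 25869 + 39821 + 14663 + 19076 + 45373 + 7734 + 42212 = 279964
CMA at t=9 = (260205 + 279964) / (2·10) = 540169 / 20 = 27008.45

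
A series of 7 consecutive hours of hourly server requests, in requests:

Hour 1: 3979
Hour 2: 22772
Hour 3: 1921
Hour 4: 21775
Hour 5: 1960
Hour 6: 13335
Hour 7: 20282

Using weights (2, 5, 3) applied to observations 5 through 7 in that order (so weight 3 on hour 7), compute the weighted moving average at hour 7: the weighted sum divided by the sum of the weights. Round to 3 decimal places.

13144.100

Weighted sum: 2·1960 + 5·13335 + 3·20282 = 3920 + 66675 + 60846 = 131441
Weight total: 2 + 5 + 3 = 10
WMA = 131441 / 10 = 13144.100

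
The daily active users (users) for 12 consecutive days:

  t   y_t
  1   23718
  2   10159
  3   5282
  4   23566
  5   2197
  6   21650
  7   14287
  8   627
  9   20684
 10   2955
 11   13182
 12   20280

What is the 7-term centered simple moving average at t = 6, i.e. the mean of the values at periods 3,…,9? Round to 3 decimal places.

Sum of periods 3–9: 5282 + 23566 + 2197 + 21650 + 14287 + 627 + 20684 = 88293
Divide by 7: 88293 / 7 = 12613.286

12613.286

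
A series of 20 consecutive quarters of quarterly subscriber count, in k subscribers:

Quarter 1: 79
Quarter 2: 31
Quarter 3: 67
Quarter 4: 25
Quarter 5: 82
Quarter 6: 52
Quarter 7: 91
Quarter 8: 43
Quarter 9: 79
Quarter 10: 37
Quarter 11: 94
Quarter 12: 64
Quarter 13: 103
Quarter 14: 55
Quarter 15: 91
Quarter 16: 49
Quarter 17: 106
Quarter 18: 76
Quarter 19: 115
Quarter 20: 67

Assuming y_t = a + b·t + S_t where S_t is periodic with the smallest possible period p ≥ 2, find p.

6

First differences y_{t+1} − y_t: -48, 36, -42, 57, -30, 39, -48, 36, -42, 57, -30, 39, -48, 36, …
The difference pattern repeats every 6 terms and not for any smaller step, so p = 6.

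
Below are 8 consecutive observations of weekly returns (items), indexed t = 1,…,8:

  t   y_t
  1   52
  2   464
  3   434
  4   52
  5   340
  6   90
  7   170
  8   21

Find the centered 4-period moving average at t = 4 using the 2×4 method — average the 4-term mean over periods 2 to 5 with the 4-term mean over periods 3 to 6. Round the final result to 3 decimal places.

Sum over 2–5: 464 + 434 + 52 + 340 = 1290
Sum over 3–6: 434 + 52 + 340 + 90 = 916
CMA at t=4 = (1290 + 916) / (2·4) = 2206 / 8 = 275.750

275.750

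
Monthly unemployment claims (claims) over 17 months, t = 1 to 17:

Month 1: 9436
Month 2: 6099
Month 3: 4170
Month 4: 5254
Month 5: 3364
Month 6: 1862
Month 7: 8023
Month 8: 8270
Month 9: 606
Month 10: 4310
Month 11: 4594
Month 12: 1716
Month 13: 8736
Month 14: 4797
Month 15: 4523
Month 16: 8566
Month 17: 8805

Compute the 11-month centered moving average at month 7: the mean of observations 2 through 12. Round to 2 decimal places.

4388.00

Sum of periods 2–12: 6099 + 4170 + 5254 + 3364 + 1862 + 8023 + 8270 + 606 + 4310 + 4594 + 1716 = 48268
Divide by 11: 48268 / 11 = 4388.00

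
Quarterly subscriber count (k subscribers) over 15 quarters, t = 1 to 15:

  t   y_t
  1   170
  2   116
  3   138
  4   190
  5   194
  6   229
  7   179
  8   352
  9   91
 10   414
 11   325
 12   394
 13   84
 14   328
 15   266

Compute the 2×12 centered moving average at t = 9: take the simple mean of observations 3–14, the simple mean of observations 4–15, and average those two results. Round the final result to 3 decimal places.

Sum over 3–14: 138 + 190 + 194 + 229 + 179 + 352 + 91 + 414 + 325 + 394 + 84 + 328 = 2918
Sum over 4–15: 190 + 194 + 229 + 179 + 352 + 91 + 414 + 325 + 394 + 84 + 328 + 266 = 3046
CMA at t=9 = (2918 + 3046) / (2·12) = 5964 / 24 = 248.500

248.500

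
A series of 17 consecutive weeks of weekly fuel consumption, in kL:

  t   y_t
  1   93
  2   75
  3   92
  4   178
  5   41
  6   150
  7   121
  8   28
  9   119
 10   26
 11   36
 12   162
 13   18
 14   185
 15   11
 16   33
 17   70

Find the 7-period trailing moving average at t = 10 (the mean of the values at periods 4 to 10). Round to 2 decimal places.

Sum of periods 4–10: 178 + 41 + 150 + 121 + 28 + 119 + 26 = 663
Divide by 7: 663 / 7 = 94.71

94.71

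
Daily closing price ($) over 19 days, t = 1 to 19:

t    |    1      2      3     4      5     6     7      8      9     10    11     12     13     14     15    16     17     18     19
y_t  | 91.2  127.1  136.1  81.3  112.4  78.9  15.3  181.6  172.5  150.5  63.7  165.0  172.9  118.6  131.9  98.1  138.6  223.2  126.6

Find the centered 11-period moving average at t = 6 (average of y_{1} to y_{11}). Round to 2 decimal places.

110.05

Sum of periods 1–11: 91.2 + 127.1 + 136.1 + 81.3 + 112.4 + 78.9 + 15.3 + 181.6 + 172.5 + 150.5 + 63.7 = 1210.6
Divide by 11: 1210.6 / 11 = 110.05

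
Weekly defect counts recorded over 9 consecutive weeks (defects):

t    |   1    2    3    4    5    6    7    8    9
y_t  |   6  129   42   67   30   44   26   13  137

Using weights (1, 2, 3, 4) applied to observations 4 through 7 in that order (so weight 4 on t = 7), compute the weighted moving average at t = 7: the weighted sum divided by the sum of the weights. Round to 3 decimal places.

Weighted sum: 1·67 + 2·30 + 3·44 + 4·26 = 67 + 60 + 132 + 104 = 363
Weight total: 1 + 2 + 3 + 4 = 10
WMA = 363 / 10 = 36.300

36.300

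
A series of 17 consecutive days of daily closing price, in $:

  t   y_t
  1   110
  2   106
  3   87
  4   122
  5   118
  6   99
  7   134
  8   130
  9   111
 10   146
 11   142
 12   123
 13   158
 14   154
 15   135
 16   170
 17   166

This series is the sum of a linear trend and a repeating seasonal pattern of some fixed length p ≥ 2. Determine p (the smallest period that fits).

First differences y_{t+1} − y_t: -4, -19, 35, -4, -19, 35, -4, -19, …
The difference pattern repeats every 3 terms and not for any smaller step, so p = 3.

3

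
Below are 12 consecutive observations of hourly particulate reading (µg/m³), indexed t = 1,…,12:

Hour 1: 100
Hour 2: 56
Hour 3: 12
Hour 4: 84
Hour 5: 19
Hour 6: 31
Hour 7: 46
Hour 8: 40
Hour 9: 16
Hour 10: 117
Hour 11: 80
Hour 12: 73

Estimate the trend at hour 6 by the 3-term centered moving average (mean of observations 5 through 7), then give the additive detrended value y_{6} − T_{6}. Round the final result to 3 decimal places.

Trend T_6 = (19 + 31 + 46) / 3 = 96/3 = 32.00000
Detrended value: 31 − 32.00000 = -1.000

-1.000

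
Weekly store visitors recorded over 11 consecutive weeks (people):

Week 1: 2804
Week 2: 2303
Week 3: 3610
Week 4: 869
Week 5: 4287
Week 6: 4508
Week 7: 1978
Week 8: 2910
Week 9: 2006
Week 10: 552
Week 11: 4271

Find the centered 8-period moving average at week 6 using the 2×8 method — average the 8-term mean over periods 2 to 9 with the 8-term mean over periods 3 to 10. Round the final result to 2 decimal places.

Sum over 2–9: 2303 + 3610 + 869 + 4287 + 4508 + 1978 + 2910 + 2006 = 22471
Sum over 3–10: 3610 + 869 + 4287 + 4508 + 1978 + 2910 + 2006 + 552 = 20720
CMA at t=6 = (22471 + 20720) / (2·8) = 43191 / 16 = 2699.44

2699.44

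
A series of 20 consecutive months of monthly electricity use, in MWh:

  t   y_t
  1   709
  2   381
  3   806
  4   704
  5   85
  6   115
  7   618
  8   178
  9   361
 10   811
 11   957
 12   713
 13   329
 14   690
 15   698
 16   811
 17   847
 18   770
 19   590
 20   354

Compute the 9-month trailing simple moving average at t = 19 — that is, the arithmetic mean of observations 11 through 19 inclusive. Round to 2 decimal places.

Sum of periods 11–19: 957 + 713 + 329 + 690 + 698 + 811 + 847 + 770 + 590 = 6405
Divide by 9: 6405 / 9 = 711.67

711.67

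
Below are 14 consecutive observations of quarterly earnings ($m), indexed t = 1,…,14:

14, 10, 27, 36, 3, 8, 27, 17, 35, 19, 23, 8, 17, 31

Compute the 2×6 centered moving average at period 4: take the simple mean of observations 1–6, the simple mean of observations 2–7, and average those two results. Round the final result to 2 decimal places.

17.42

Sum over 1–6: 14 + 10 + 27 + 36 + 3 + 8 = 98
Sum over 2–7: 10 + 27 + 36 + 3 + 8 + 27 = 111
CMA at t=4 = (98 + 111) / (2·6) = 209 / 12 = 17.42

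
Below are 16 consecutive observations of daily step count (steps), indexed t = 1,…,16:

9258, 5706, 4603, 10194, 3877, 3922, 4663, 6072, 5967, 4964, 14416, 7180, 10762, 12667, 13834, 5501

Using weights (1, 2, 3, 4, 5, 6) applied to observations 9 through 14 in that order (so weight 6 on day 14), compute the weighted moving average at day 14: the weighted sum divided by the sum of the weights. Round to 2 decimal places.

Weighted sum: 1·5967 + 2·4964 + 3·14416 + 4·7180 + 5·10762 + 6·12667 = 5967 + 9928 + 43248 + 28720 + 53810 + 76002 = 217675
Weight total: 1 + 2 + 3 + 4 + 5 + 6 = 21
WMA = 217675 / 21 = 10365.48

10365.48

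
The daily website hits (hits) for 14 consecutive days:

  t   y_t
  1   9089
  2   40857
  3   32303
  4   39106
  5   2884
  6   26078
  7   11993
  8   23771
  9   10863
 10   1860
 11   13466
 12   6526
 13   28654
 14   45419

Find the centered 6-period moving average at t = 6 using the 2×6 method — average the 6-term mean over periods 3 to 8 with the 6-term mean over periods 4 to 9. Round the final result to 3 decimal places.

Sum over 3–8: 32303 + 39106 + 2884 + 26078 + 11993 + 23771 = 136135
Sum over 4–9: 39106 + 2884 + 26078 + 11993 + 23771 + 10863 = 114695
CMA at t=6 = (136135 + 114695) / (2·6) = 250830 / 12 = 20902.500

20902.500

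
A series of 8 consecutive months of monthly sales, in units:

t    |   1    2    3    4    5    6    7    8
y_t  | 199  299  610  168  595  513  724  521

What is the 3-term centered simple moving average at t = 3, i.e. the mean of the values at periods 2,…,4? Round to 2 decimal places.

359.00

Sum of periods 2–4: 299 + 610 + 168 = 1077
Divide by 3: 1077 / 3 = 359.00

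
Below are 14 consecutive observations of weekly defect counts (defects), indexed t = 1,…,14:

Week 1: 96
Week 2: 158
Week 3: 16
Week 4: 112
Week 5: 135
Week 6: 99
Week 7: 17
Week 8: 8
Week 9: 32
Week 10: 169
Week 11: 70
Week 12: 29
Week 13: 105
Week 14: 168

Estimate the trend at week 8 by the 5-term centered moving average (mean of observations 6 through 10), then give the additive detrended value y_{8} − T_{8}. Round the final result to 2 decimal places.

Trend T_8 = (99 + 17 + 8 + 32 + 169) / 5 = 325/5 = 65.0000
Detrended value: 8 − 65.0000 = -57.00

-57.00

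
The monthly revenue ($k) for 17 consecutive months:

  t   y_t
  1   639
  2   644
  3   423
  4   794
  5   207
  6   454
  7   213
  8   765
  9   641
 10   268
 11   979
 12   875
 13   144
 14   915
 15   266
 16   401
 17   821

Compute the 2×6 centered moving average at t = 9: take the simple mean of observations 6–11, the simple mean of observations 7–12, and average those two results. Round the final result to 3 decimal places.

588.417

Sum over 6–11: 454 + 213 + 765 + 641 + 268 + 979 = 3320
Sum over 7–12: 213 + 765 + 641 + 268 + 979 + 875 = 3741
CMA at t=9 = (3320 + 3741) / (2·6) = 7061 / 12 = 588.417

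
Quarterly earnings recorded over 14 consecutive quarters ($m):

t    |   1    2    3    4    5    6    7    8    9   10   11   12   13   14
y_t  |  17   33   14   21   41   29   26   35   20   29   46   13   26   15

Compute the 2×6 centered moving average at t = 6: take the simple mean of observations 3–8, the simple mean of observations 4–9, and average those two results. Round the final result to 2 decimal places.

28.17

Sum over 3–8: 14 + 21 + 41 + 29 + 26 + 35 = 166
Sum over 4–9: 21 + 41 + 29 + 26 + 35 + 20 = 172
CMA at t=6 = (166 + 172) / (2·6) = 338 / 12 = 28.17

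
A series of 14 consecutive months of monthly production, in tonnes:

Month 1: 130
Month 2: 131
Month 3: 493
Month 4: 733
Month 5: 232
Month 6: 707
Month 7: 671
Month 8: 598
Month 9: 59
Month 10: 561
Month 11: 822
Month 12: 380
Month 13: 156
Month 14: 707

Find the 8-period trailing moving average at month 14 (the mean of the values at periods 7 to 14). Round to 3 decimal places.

Sum of periods 7–14: 671 + 598 + 59 + 561 + 822 + 380 + 156 + 707 = 3954
Divide by 8: 3954 / 8 = 494.250

494.250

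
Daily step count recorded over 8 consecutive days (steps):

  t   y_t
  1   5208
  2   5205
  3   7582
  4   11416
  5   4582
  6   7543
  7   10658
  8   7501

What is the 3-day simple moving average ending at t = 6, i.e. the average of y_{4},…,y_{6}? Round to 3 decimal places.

Sum of periods 4–6: 11416 + 4582 + 7543 = 23541
Divide by 3: 23541 / 3 = 7847.000

7847.000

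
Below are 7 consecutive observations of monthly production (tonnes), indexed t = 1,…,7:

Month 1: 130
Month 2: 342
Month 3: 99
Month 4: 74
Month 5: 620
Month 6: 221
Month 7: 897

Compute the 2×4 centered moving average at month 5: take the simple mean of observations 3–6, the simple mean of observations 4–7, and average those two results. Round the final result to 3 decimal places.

353.250

Sum over 3–6: 99 + 74 + 620 + 221 = 1014
Sum over 4–7: 74 + 620 + 221 + 897 = 1812
CMA at t=5 = (1014 + 1812) / (2·4) = 2826 / 8 = 353.250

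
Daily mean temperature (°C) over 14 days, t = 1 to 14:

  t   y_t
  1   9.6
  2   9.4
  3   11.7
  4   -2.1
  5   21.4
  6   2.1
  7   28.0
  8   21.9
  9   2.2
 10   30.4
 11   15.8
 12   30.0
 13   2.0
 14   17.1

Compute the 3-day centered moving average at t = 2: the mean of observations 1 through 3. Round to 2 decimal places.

10.23

Sum of periods 1–3: 9.6 + 9.4 + 11.7 = 30.7
Divide by 3: 30.7 / 3 = 10.23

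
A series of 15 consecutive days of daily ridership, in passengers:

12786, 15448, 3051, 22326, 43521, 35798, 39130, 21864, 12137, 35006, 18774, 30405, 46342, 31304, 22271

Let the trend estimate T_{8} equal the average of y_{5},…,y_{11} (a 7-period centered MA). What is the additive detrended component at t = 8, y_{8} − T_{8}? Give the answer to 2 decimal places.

Trend T_8 = (43521 + 35798 + 39130 + 21864 + 12137 + 35006 + 18774) / 7 = 206230/7 = 29461.4286
Detrended value: 21864 − 29461.4286 = -7597.43

-7597.43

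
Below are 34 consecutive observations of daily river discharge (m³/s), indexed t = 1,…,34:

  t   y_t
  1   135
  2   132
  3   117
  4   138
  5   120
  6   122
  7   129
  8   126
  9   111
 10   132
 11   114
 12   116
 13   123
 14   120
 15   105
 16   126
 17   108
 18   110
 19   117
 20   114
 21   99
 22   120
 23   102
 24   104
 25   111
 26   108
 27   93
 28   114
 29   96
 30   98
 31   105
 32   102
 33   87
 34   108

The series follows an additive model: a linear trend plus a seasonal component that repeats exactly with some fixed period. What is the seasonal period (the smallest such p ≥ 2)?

First differences y_{t+1} − y_t: -3, -15, 21, -18, 2, 7, -3, -15, 21, -18, 2, 7, -3, -15, …
The difference pattern repeats every 6 terms and not for any smaller step, so p = 6.

6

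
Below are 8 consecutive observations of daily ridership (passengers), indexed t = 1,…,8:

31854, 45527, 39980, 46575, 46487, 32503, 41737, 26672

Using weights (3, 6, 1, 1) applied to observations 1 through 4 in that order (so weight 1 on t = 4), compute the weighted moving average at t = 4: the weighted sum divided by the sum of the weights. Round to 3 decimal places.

41389.000

Weighted sum: 3·31854 + 6·45527 + 1·39980 + 1·46575 = 95562 + 273162 + 39980 + 46575 = 455279
Weight total: 3 + 6 + 1 + 1 = 11
WMA = 455279 / 11 = 41389.000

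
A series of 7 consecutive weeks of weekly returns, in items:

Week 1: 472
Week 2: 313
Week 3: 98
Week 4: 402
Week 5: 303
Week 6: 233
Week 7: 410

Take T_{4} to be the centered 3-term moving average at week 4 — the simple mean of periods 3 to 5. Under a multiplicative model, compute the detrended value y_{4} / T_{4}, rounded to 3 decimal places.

Trend T_4 = (98 + 402 + 303) / 3 = 803/3 = 267.66667
Ratio to trend: 402 / 267.66667 = 1.502

1.502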